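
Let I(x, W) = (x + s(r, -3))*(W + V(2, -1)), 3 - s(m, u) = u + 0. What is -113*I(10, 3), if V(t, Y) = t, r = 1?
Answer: -9040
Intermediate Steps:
s(m, u) = 3 - u (s(m, u) = 3 - (u + 0) = 3 - u)
I(x, W) = (2 + W)*(6 + x) (I(x, W) = (x + (3 - 1*(-3)))*(W + 2) = (x + (3 + 3))*(2 + W) = (x + 6)*(2 + W) = (6 + x)*(2 + W) = (2 + W)*(6 + x))
-113*I(10, 3) = -113*(12 + 2*10 + 6*3 + 3*10) = -113*(12 + 20 + 18 + 30) = -113*80 = -9040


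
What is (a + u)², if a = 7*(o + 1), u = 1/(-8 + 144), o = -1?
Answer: 1/18496 ≈ 5.4066e-5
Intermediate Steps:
u = 1/136 ≈ 0.0073529
a = 0 (a = 7*(-1 + 1) = 7*0 = 0)
(a + u)² = (0 + 1/136)² = (1/136)² = 1/18496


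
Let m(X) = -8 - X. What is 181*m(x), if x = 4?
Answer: -2172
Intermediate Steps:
181*m(x) = 181*(-8 - 1*4) = 181*(-8 - 4) = 181*(-12) = -2172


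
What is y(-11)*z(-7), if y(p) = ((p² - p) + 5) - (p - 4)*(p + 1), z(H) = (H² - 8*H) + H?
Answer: -1274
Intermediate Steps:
z(H) = H² - 7*H
y(p) = 5 + p² - p - (1 + p)*(-4 + p) (y(p) = (5 + p² - p) - (-4 + p)*(1 + p) = (5 + p² - p) - (1 + p)*(-4 + p) = 5 + p² - p - (1 + p)*(-4 + p))
y(-11)*z(-7) = (9 + 2*(-11))*(-7*(-7 - 7)) = (9 - 22)*(-7*(-14)) = -13*98 = -1274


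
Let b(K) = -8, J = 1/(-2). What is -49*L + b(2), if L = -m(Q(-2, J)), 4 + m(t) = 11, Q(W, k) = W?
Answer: 335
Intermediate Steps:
J = -½ ≈ -0.50000
m(t) = 7 (m(t) = -4 + 11 = 7)
L = -7 (L = -1*7 = -7)
-49*L + b(2) = -49*(-7) - 8 = 343 - 8 = 335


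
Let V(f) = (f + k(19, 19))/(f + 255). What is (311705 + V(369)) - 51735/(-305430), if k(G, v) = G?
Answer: 495062358959/1588236 ≈ 3.1171e+5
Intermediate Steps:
V(f) = (19 + f)/(255 + f) (V(f) = (f + 19)/(f + 255) = (19 + f)/(255 + f))
(311705 + V(369)) - 51735/(-305430) = (311705 + (19 + 369)/(255 + 369)) - 51735/(-305430) = (311705 + 388/624) - 51735*(-1/305430) = (311705 + (1/624)*388) + 3449/20362 = (311705 + 97/156) + 3449/20362 = 48626077/156 + 3449/20362 = 495062358959/1588236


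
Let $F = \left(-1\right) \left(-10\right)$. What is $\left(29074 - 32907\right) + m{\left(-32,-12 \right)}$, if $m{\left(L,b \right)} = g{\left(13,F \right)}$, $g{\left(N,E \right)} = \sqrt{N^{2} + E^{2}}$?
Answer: $-3833 + \sqrt{269} \approx -3816.6$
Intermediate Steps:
$F = 10$
$g{\left(N,E \right)} = \sqrt{E^{2} + N^{2}}$
$m{\left(L,b \right)} = \sqrt{269}$ ($m{\left(L,b \right)} = \sqrt{10^{2} + 13^{2}} = \sqrt{100 + 169} = \sqrt{269}$)
$\left(29074 - 32907\right) + m{\left(-32,-12 \right)} = \left(29074 - 32907\right) + \sqrt{269} = -3833 + \sqrt{269}$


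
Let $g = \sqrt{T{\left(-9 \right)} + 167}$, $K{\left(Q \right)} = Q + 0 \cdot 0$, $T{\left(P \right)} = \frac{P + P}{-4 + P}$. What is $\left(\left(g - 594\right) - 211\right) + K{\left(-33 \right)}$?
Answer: $-838 + \frac{\sqrt{28457}}{13} \approx -825.02$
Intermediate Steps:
$T{\left(P \right)} = \frac{2 P}{-4 + P}$
$K{\left(Q \right)} = Q$ ($K{\left(Q \right)} = Q + 0 = Q$)
$g = \frac{\sqrt{28457}}{13}$ ($g = \sqrt{2 \left(-9\right) \frac{1}{-4 - 9} + 167} = \sqrt{2 \left(-9\right) \frac{1}{-13} + 167} = \sqrt{2 \left(-9\right) \left(- \frac{1}{13}\right) + 167} = \sqrt{\frac{18}{13} + 167} = \sqrt{\frac{2189}{13}} = \frac{\sqrt{28457}}{13} \approx 12.976$)
$\left(\left(g - 594\right) - 211\right) + K{\left(-33 \right)} = \left(\left(\frac{\sqrt{28457}}{13} - 594\right) - 211\right) - 33 = \left(\left(-594 + \frac{\sqrt{28457}}{13}\right) - 211\right) - 33 = \left(-805 + \frac{\sqrt{28457}}{13}\right) - 33 = -838 + \frac{\sqrt{28457}}{13}$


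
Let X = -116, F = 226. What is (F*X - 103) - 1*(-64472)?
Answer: 38153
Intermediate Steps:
(F*X - 103) - 1*(-64472) = (226*(-116) - 103) - 1*(-64472) = (-26216 - 103) + 64472 = -26319 + 64472 = 38153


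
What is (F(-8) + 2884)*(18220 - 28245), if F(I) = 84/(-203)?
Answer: -838330600/29 ≈ -2.8908e+7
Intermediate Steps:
F(I) = -12/29 (F(I) = 84*(-1/203) = -12/29)
(F(-8) + 2884)*(18220 - 28245) = (-12/29 + 2884)*(18220 - 28245) = (83624/29)*(-10025) = -838330600/29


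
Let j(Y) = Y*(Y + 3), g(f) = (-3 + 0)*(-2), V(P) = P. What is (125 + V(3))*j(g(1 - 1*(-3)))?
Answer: 6912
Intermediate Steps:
g(f) = 6 (g(f) = -3*(-2) = 6)
j(Y) = Y*(3 + Y)
(125 + V(3))*j(g(1 - 1*(-3))) = (125 + 3)*(6*(3 + 6)) = 128*(6*9) = 128*54 = 6912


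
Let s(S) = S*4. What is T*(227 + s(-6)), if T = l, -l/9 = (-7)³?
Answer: 626661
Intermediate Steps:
s(S) = 4*S
l = 3087 (l = -9*(-7)³ = -9*(-343) = 3087)
T = 3087
T*(227 + s(-6)) = 3087*(227 + 4*(-6)) = 3087*(227 - 24) = 3087*203 = 626661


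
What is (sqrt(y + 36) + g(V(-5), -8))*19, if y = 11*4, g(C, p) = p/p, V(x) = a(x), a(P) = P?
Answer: 19 + 76*sqrt(5) ≈ 188.94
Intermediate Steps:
V(x) = x
g(C, p) = 1
y = 44
(sqrt(y + 36) + g(V(-5), -8))*19 = (sqrt(44 + 36) + 1)*19 = (sqrt(80) + 1)*19 = (4*sqrt(5) + 1)*19 = (1 + 4*sqrt(5))*19 = 19 + 76*sqrt(5)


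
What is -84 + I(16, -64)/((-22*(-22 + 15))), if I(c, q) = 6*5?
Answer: -6453/77 ≈ -83.805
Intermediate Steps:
I(c, q) = 30
-84 + I(16, -64)/((-22*(-22 + 15))) = -84 + 30/((-22*(-22 + 15))) = -84 + 30/((-22*(-7))) = -84 + 30/154 = -84 + 30*(1/154) = -84 + 15/77 = -6453/77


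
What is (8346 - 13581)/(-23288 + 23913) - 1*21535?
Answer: -2692922/125 ≈ -21543.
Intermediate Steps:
(8346 - 13581)/(-23288 + 23913) - 1*21535 = -5235/625 - 21535 = -5235*1/625 - 21535 = -1047/125 - 21535 = -2692922/125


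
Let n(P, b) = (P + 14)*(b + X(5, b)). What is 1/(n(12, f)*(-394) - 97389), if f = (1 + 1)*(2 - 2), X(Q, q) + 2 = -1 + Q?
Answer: -1/117877 ≈ -8.4834e-6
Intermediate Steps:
X(Q, q) = -3 + Q (X(Q, q) = -2 + (-1 + Q) = -3 + Q)
f = 0 (f = 2*0 = 0)
n(P, b) = (2 + b)*(14 + P) (n(P, b) = (P + 14)*(b + (-3 + 5)) = (14 + P)*(b + 2) = (14 + P)*(2 + b) = (2 + b)*(14 + P))
1/(n(12, f)*(-394) - 97389) = 1/((28 + 2*12 + 14*0 + 12*0)*(-394) - 97389) = 1/((28 + 24 + 0 + 0)*(-394) - 97389) = 1/(52*(-394) - 97389) = 1/(-20488 - 97389) = 1/(-117877) = -1/117877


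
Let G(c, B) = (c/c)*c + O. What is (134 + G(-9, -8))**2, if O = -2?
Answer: 15129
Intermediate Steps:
G(c, B) = -2 + c (G(c, B) = (c/c)*c - 2 = 1*c - 2 = c - 2 = -2 + c)
(134 + G(-9, -8))**2 = (134 + (-2 - 9))**2 = (134 - 11)**2 = 123**2 = 15129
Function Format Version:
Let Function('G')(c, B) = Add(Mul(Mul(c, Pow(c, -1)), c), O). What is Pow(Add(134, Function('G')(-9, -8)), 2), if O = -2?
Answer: 15129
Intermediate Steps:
Function('G')(c, B) = Add(-2, c) (Function('G')(c, B) = Add(Mul(Mul(c, Pow(c, -1)), c), -2) = Add(Mul(1, c), -2) = Add(c, -2) = Add(-2, c))
Pow(Add(134, Function('G')(-9, -8)), 2) = Pow(Add(134, Add(-2, -9)), 2) = Pow(Add(134, -11), 2) = Pow(123, 2) = 15129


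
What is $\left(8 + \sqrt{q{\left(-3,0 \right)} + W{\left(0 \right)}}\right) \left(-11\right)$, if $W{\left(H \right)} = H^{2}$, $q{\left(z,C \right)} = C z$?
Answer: $-88$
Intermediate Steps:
$\left(8 + \sqrt{q{\left(-3,0 \right)} + W{\left(0 \right)}}\right) \left(-11\right) = \left(8 + \sqrt{0 \left(-3\right) + 0^{2}}\right) \left(-11\right) = \left(8 + \sqrt{0 + 0}\right) \left(-11\right) = \left(8 + \sqrt{0}\right) \left(-11\right) = \left(8 + 0\right) \left(-11\right) = 8 \left(-11\right) = -88$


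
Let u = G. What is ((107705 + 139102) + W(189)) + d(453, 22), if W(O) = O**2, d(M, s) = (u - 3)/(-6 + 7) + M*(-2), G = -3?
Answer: 281616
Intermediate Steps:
u = -3
d(M, s) = -6 - 2*M (d(M, s) = (-3 - 3)/(-6 + 7) + M*(-2) = -6/1 - 2*M = -6*1 - 2*M = -6 - 2*M)
((107705 + 139102) + W(189)) + d(453, 22) = ((107705 + 139102) + 189**2) + (-6 - 2*453) = (246807 + 35721) + (-6 - 906) = 282528 - 912 = 281616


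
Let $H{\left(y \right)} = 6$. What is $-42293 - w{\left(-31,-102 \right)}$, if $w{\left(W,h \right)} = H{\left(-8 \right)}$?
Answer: $-42299$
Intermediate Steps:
$w{\left(W,h \right)} = 6$
$-42293 - w{\left(-31,-102 \right)} = -42293 - 6 = -42299$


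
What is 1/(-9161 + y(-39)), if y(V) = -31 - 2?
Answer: -1/9194 ≈ -0.00010877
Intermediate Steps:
y(V) = -33
1/(-9161 + y(-39)) = 1/(-9161 - 33) = 1/(-9194) = -1/9194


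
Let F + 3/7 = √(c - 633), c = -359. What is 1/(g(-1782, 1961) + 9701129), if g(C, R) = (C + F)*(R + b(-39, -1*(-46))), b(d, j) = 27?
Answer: 6157661/37920709517769 - 7952*I*√62/37920709517769 ≈ 1.6238e-7 - 1.6512e-9*I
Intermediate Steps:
F = -3/7 + 4*I*√62 (F = -3/7 + √(-359 - 633) = -3/7 + √(-992) = -3/7 + 4*I*√62 ≈ -0.42857 + 31.496*I)
g(C, R) = (27 + R)*(-3/7 + C + 4*I*√62) (g(C, R) = (C + (-3/7 + 4*I*√62))*(R + 27) = (-3/7 + C + 4*I*√62)*(27 + R) = (27 + R)*(-3/7 + C + 4*I*√62))
1/(g(-1782, 1961) + 9701129) = 1/((-81/7 + 27*(-1782) - 1782*1961 + 108*I*√62 - ⅐*1961*(3 - 28*I*√62)) + 9701129) = 1/((-81/7 - 48114 - 3494502 + 108*I*√62 + (-5883/7 + 7844*I*√62)) + 9701129) = 1/((-3543468 + 7952*I*√62) + 9701129) = 1/(6157661 + 7952*I*√62)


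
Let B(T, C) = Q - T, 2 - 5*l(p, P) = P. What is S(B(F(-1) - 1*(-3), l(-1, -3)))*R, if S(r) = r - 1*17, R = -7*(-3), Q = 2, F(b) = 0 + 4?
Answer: -462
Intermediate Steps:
F(b) = 4
l(p, P) = ⅖ - P/5
B(T, C) = 2 - T
R = 21
S(r) = -17 + r (S(r) = r - 17 = -17 + r)
S(B(F(-1) - 1*(-3), l(-1, -3)))*R = (-17 + (2 - (4 - 1*(-3))))*21 = (-17 + (2 - (4 + 3)))*21 = (-17 + (2 - 1*7))*21 = (-17 + (2 - 7))*21 = (-17 - 5)*21 = -22*21 = -462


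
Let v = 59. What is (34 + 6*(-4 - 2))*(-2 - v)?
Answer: 122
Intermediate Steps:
(34 + 6*(-4 - 2))*(-2 - v) = (34 + 6*(-4 - 2))*(-2 - 1*59) = (34 + 6*(-6))*(-2 - 59) = (34 - 36)*(-61) = -2*(-61) = 122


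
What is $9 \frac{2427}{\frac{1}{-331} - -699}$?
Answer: $\frac{7230033}{231368} \approx 31.249$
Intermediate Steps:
$9 \frac{2427}{\frac{1}{-331} - -699} = 9 \frac{2427}{- \frac{1}{331} + 699} = 9 \frac{2427}{\frac{231368}{331}} = 9 \cdot 2427 \cdot \frac{331}{231368} = 9 \cdot \frac{803337}{231368} = \frac{7230033}{231368}$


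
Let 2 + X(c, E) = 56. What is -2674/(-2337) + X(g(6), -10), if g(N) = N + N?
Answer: 128872/2337 ≈ 55.144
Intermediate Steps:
g(N) = 2*N
X(c, E) = 54 (X(c, E) = -2 + 56 = 54)
-2674/(-2337) + X(g(6), -10) = -2674/(-2337) + 54 = -2674*(-1/2337) + 54 = 2674/2337 + 54 = 128872/2337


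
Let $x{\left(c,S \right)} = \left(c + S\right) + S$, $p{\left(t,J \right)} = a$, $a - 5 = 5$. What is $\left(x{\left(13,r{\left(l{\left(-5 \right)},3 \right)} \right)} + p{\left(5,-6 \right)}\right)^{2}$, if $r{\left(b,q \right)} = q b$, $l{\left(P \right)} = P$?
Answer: $49$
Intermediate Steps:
$a = 10$ ($a = 5 + 5 = 10$)
$p{\left(t,J \right)} = 10$
$r{\left(b,q \right)} = b q$
$x{\left(c,S \right)} = c + 2 S$ ($x{\left(c,S \right)} = \left(S + c\right) + S = c + 2 S$)
$\left(x{\left(13,r{\left(l{\left(-5 \right)},3 \right)} \right)} + p{\left(5,-6 \right)}\right)^{2} = \left(\left(13 + 2 \left(\left(-5\right) 3\right)\right) + 10\right)^{2} = \left(\left(13 + 2 \left(-15\right)\right) + 10\right)^{2} = \left(\left(13 - 30\right) + 10\right)^{2} = \left(-17 + 10\right)^{2} = \left(-7\right)^{2} = 49$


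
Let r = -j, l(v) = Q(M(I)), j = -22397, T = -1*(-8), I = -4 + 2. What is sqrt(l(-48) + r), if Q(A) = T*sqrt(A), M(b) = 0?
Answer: sqrt(22397) ≈ 149.66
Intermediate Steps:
I = -2
T = 8
Q(A) = 8*sqrt(A)
l(v) = 0 (l(v) = 8*sqrt(0) = 8*0 = 0)
r = 22397 (r = -1*(-22397) = 22397)
sqrt(l(-48) + r) = sqrt(0 + 22397) = sqrt(22397)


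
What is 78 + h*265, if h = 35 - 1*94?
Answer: -15557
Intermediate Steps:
h = -59 (h = 35 - 94 = -59)
78 + h*265 = 78 - 59*265 = 78 - 15635 = -15557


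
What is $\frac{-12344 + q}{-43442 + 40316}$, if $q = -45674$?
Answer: $\frac{29009}{1563} \approx 18.56$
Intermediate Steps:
$\frac{-12344 + q}{-43442 + 40316} = \frac{-12344 - 45674}{-43442 + 40316} = - \frac{58018}{-3126} = \left(-58018\right) \left(- \frac{1}{3126}\right) = \frac{29009}{1563}$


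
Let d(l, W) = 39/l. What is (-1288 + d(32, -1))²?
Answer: 1695545329/1024 ≈ 1.6558e+6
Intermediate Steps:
(-1288 + d(32, -1))² = (-1288 + 39/32)² = (-41177/32)² = 1695545329/1024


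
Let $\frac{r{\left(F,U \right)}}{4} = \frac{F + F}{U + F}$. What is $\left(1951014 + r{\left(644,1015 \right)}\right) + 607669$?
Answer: $\frac{606408607}{237} \approx 2.5587 \cdot 10^{6}$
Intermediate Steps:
$r{\left(F,U \right)} = \frac{8 F}{F + U}$ ($r{\left(F,U \right)} = 4 \frac{F + F}{U + F} = 4 \frac{2 F}{F + U} = \frac{8 F}{F + U}$)
$\left(1951014 + r{\left(644,1015 \right)}\right) + 607669 = \left(1951014 + 8 \cdot 644 \frac{1}{644 + 1015}\right) + 607669 = \left(1951014 + 8 \cdot 644 \cdot \frac{1}{1659}\right) + 607669 = \left(1951014 + \frac{736}{237}\right) + 607669 = \frac{462391054}{237} + 607669 = \frac{606408607}{237}$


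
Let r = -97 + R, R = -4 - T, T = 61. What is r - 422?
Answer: -584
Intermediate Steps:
R = -65 (R = -4 - 1*61 = -4 - 61 = -65)
r = -162 (r = -97 - 65 = -162)
r - 422 = -162 - 422 = -584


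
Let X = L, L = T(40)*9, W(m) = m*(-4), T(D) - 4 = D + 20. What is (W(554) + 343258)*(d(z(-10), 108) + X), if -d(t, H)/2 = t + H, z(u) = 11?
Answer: 115272196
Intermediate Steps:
T(D) = 24 + D (T(D) = 4 + (D + 20) = 4 + (20 + D) = 24 + D)
W(m) = -4*m
L = 576 (L = (24 + 40)*9 = 64*9 = 576)
d(t, H) = -2*H - 2*t (d(t, H) = -2*(t + H) = -2*(H + t) = -2*H - 2*t)
X = 576
(W(554) + 343258)*(d(z(-10), 108) + X) = (-4*554 + 343258)*((-2*108 - 2*11) + 576) = (-2216 + 343258)*((-216 - 22) + 576) = 341042*(-238 + 576) = 341042*338 = 115272196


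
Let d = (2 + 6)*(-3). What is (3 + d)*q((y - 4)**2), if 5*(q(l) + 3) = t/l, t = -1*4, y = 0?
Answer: 1281/20 ≈ 64.050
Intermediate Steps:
t = -4
q(l) = -3 - 4/(5*l) (q(l) = -3 + (-4/l)/5 = -3 - 4/(5*l))
d = -24 (d = 8*(-3) = -24)
(3 + d)*q((y - 4)**2) = (3 - 24)*(-3 - 4/(5*(0 - 4)**2)) = -21*(-3 - 4/(5*((-4)**2))) = -21*(-3 - 4/5/16) = -21*(-3 - 4/5*1/16) = -21*(-3 - 1/20) = -21*(-61/20) = 1281/20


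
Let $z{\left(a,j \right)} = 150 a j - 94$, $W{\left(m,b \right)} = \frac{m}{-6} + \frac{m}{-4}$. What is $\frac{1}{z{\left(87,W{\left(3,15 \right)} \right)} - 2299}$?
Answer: $- \frac{2}{37411} \approx -5.346 \cdot 10^{-5}$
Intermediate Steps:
$W{\left(m,b \right)} = - \frac{5 m}{12}$ ($W{\left(m,b \right)} = m \left(- \frac{1}{6}\right) + m \left(- \frac{1}{4}\right) = - \frac{m}{6} - \frac{m}{4} = - \frac{5 m}{12}$)
$z{\left(a,j \right)} = -94 + 150 a j$ ($z{\left(a,j \right)} = 150 a j - 94 = -94 + 150 a j$)
$\frac{1}{z{\left(87,W{\left(3,15 \right)} \right)} - 2299} = \frac{1}{\left(-94 + 150 \cdot 87 \left(\left(- \frac{5}{12}\right) 3\right)\right) - 2299} = \frac{1}{\left(-94 + 150 \cdot 87 \left(- \frac{5}{4}\right)\right) - 2299} = \frac{1}{\left(-94 - \frac{32625}{2}\right) - 2299} = \frac{1}{- \frac{32813}{2} - 2299} = \frac{1}{- \frac{37411}{2}} = - \frac{2}{37411}$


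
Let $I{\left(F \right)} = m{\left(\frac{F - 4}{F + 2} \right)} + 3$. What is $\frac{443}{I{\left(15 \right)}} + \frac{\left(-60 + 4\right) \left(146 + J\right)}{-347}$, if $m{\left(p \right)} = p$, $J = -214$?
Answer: $\frac{2377161}{21514} \approx 110.49$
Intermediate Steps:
$I{\left(F \right)} = 3 + \frac{-4 + F}{2 + F}$ ($I{\left(F \right)} = \frac{F - 4}{F + 2} + 3 = \frac{-4 + F}{2 + F} + 3 = 3 + \frac{-4 + F}{2 + F}$)
$\frac{443}{I{\left(15 \right)}} + \frac{\left(-60 + 4\right) \left(146 + J\right)}{-347} = \frac{443}{2 \frac{1}{2 + 15} \left(1 + 2 \cdot 15\right)} + \frac{\left(-60 + 4\right) \left(146 - 214\right)}{-347} = \frac{443}{2 \cdot \frac{1}{17} \left(1 + 30\right)} + \left(-56\right) \left(-68\right) \left(- \frac{1}{347}\right) = \frac{443}{2 \cdot \frac{1}{17} \cdot 31} + 3808 \left(- \frac{1}{347}\right) = \frac{443}{\frac{62}{17}} - \frac{3808}{347} = 443 \cdot \frac{17}{62} - \frac{3808}{347} = \frac{7531}{62} - \frac{3808}{347} = \frac{2377161}{21514}$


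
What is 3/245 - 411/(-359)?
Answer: 101772/87955 ≈ 1.1571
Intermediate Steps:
3/245 - 411/(-359) = 3*(1/245) - 411*(-1/359) = 3/245 + 411/359 = 101772/87955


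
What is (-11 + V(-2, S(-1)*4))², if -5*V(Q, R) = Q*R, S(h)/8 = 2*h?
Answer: 33489/25 ≈ 1339.6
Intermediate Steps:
S(h) = 16*h (S(h) = 8*(2*h) = 16*h)
V(Q, R) = -Q*R/5
(-11 + V(-2, S(-1)*4))² = (-11 - ⅕*(-2)*(16*(-1))*4)² = (-11 - ⅕*(-2)*(-16*4))² = (-11 - ⅕*(-2)*(-64))² = (-11 - 128/5)² = (-183/5)² = 33489/25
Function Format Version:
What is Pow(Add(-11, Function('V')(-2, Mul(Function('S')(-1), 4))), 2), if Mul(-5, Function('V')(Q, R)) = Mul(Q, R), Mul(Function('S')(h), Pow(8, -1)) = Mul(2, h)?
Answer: Rational(33489, 25) ≈ 1339.6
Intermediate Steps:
Function('S')(h) = Mul(16, h) (Function('S')(h) = Mul(8, Mul(2, h)) = Mul(16, h))
Function('V')(Q, R) = Mul(Rational(-1, 5), Q, R) (Function('V')(Q, R) = Mul(Rational(-1, 5), Mul(Q, R)) = Mul(Rational(-1, 5), Q, R))
Pow(Add(-11, Function('V')(-2, Mul(Function('S')(-1), 4))), 2) = Pow(Add(-11, Mul(Rational(-1, 5), -2, Mul(Mul(16, -1), 4))), 2) = Pow(Add(-11, Mul(Rational(-1, 5), -2, Mul(-16, 4))), 2) = Pow(Add(-11, Mul(Rational(-1, 5), -2, -64)), 2) = Pow(Add(-11, Rational(-128, 5)), 2) = Pow(Rational(-183, 5), 2) = Rational(33489, 25)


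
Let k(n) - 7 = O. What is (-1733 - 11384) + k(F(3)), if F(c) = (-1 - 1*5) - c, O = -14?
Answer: -13124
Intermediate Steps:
F(c) = -6 - c (F(c) = (-1 - 5) - c = -6 - c)
k(n) = -7 (k(n) = 7 - 14 = -7)
(-1733 - 11384) + k(F(3)) = (-1733 - 11384) - 7 = -13117 - 7 = -13124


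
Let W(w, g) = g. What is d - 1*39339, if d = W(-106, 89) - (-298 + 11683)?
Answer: -50635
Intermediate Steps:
d = -11296 (d = 89 - (-298 + 11683) = 89 - 1*11385 = 89 - 11385 = -11296)
d - 1*39339 = -11296 - 1*39339 = -11296 - 39339 = -50635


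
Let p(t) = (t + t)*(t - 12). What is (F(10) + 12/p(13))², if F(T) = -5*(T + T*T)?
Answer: 51036736/169 ≈ 3.0199e+5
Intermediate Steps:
F(T) = -5*T - 5*T² (F(T) = -5*(T + T²) = -5*T - 5*T²)
p(t) = 2*t*(-12 + t) (p(t) = (2*t)*(-12 + t) = 2*t*(-12 + t))
(F(10) + 12/p(13))² = (-5*10*(1 + 10) + 12/((2*13*(-12 + 13))))² = (-5*10*11 + 12/((2*13*1)))² = (-550 + 12/26)² = (-550 + 12*(1/26))² = (-550 + 6/13)² = (-7144/13)² = 51036736/169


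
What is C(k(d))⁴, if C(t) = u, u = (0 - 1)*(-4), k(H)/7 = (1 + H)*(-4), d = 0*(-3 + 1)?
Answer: 256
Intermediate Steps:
d = 0 (d = 0*(-2) = 0)
k(H) = -28 - 28*H (k(H) = 7*((1 + H)*(-4)) = 7*(-4 - 4*H) = -28 - 28*H)
u = 4 (u = -1*(-4) = 4)
C(t) = 4
C(k(d))⁴ = 4⁴ = 256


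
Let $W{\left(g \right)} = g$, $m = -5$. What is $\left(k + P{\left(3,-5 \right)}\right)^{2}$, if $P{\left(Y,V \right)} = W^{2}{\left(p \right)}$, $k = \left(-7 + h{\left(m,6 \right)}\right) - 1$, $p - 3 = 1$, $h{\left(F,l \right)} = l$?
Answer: $196$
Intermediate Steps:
$p = 4$ ($p = 3 + 1 = 4$)
$k = -2$ ($k = \left(-7 + 6\right) - 1 = -1 - 1 = -2$)
$P{\left(Y,V \right)} = 16$ ($P{\left(Y,V \right)} = 4^{2} = 16$)
$\left(k + P{\left(3,-5 \right)}\right)^{2} = \left(-2 + 16\right)^{2} = 14^{2} = 196$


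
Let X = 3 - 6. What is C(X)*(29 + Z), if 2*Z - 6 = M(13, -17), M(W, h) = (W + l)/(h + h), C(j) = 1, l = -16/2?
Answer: 2171/68 ≈ 31.926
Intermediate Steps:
l = -8 (l = -16*½ = -8)
X = -3
M(W, h) = (-8 + W)/(2*h) (M(W, h) = (W - 8)/(h + h) = (-8 + W)/((2*h)) = (-8 + W)*(1/(2*h)) = (-8 + W)/(2*h))
Z = 199/68 (Z = 3 + ((½)*(-8 + 13)/(-17))/2 = 3 + ((½)*(-1/17)*5)/2 = 3 + (½)*(-5/34) = 3 - 5/68 = 199/68 ≈ 2.9265)
C(X)*(29 + Z) = 1*(29 + 199/68) = 1*(2171/68) = 2171/68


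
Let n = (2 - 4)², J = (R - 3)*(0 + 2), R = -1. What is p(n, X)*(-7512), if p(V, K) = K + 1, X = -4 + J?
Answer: 82632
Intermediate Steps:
J = -8 (J = (-1 - 3)*(0 + 2) = -4*2 = -8)
X = -12 (X = -4 - 8 = -12)
n = 4 (n = (-2)² = 4)
p(V, K) = 1 + K
p(n, X)*(-7512) = (1 - 12)*(-7512) = -11*(-7512) = 82632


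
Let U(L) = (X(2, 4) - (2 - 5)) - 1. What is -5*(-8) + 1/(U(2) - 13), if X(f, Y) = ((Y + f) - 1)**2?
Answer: 561/14 ≈ 40.071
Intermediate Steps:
X(f, Y) = (-1 + Y + f)**2
U(L) = 27 (U(L) = ((-1 + 4 + 2)**2 - (2 - 5)) - 1 = (5**2 - 1*(-3)) - 1 = (25 + 3) - 1 = 28 - 1 = 27)
-5*(-8) + 1/(U(2) - 13) = -5*(-8) + 1/(27 - 13) = 40 + 1/14 = 561/14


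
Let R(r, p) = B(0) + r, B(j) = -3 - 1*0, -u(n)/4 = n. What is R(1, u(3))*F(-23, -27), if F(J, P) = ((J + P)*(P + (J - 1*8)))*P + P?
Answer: 156654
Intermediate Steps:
u(n) = -4*n
B(j) = -3 (B(j) = -3 + 0 = -3)
R(r, p) = -3 + r
F(J, P) = P + P*(J + P)*(-8 + J + P) (F(J, P) = ((J + P)*(P + (J - 8)))*P + P = ((J + P)*(P + (-8 + J)))*P + P = ((J + P)*(-8 + J + P))*P + P = P*(J + P)*(-8 + J + P) + P = P + P*(J + P)*(-8 + J + P))
R(1, u(3))*F(-23, -27) = (-3 + 1)*(-27*(1 + (-23)² + (-27)² - 8*(-23) - 8*(-27) + 2*(-23)*(-27))) = -(-54)*(1 + 529 + 729 + 184 + 216 + 1242) = -(-54)*2901 = -2*(-78327) = 156654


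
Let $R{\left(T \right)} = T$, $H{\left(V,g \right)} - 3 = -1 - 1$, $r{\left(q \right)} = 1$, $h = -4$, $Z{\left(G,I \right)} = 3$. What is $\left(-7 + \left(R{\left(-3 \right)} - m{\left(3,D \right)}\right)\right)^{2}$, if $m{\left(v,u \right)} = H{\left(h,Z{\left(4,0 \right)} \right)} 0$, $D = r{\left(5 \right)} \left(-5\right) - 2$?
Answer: $100$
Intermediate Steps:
$H{\left(V,g \right)} = 1$ ($H{\left(V,g \right)} = 3 - 2 = 1$)
$D = -7$ ($D = 1 \left(-5\right) - 2 = -5 - 2 = -7$)
$m{\left(v,u \right)} = 0$ ($m{\left(v,u \right)} = 1 \cdot 0 = 0$)
$\left(-7 + \left(R{\left(-3 \right)} - m{\left(3,D \right)}\right)\right)^{2} = \left(-7 - 3\right)^{2} = \left(-10\right)^{2} = 100$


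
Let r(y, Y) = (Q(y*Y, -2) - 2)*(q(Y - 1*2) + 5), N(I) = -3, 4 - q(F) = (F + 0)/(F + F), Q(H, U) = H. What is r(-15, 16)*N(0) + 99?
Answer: 6270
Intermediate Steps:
q(F) = 7/2 (q(F) = 4 - (F + 0)/(F + F) = 4 - F/(2*F) = 4 - F*1/(2*F) = 4 - 1*1/2 = 4 - 1/2 = 7/2)
r(y, Y) = -17 + 17*Y*y/2 (r(y, Y) = (y*Y - 2)*(7/2 + 5) = (Y*y - 2)*(17/2) = (-2 + Y*y)*(17/2) = -17 + 17*Y*y/2)
r(-15, 16)*N(0) + 99 = (-17 + (17/2)*16*(-15))*(-3) + 99 = (-17 - 2040)*(-3) + 99 = -2057*(-3) + 99 = 6171 + 99 = 6270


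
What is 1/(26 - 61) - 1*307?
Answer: -10746/35 ≈ -307.03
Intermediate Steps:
1/(26 - 61) - 1*307 = 1/(-35) - 307 = -1/35 - 307 = -10746/35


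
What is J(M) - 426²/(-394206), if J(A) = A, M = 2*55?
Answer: 7257356/65701 ≈ 110.46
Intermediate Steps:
M = 110
J(M) - 426²/(-394206) = 110 - 426²/(-394206) = 110 - 181476*(-1)/394206 = 110 - 1*(-30246/65701) = 110 + 30246/65701 = 7257356/65701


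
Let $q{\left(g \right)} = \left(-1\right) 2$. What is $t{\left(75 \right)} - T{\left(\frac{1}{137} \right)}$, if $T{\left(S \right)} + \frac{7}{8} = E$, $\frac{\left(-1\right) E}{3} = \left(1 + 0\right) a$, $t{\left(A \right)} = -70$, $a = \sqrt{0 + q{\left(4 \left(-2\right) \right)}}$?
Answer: $- \frac{553}{8} + 3 i \sqrt{2} \approx -69.125 + 4.2426 i$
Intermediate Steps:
$q{\left(g \right)} = -2$
$a = i \sqrt{2}$ ($a = \sqrt{0 - 2} = \sqrt{-2} = i \sqrt{2} \approx 1.4142 i$)
$E = - 3 i \sqrt{2}$ ($E = - 3 \left(1 + 0\right) i \sqrt{2} = - 3 \cdot 1 i \sqrt{2} = - 3 i \sqrt{2} \approx - 4.2426 i$)
$T{\left(S \right)} = - \frac{7}{8} - 3 i \sqrt{2}$
$t{\left(75 \right)} - T{\left(\frac{1}{137} \right)} = -70 - \left(- \frac{7}{8} - 3 i \sqrt{2}\right) = -70 + \left(\frac{7}{8} + 3 i \sqrt{2}\right) = - \frac{553}{8} + 3 i \sqrt{2}$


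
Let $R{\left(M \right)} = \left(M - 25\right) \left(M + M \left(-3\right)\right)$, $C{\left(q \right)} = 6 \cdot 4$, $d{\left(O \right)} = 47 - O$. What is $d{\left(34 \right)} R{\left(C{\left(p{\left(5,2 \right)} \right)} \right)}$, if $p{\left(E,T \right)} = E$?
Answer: $624$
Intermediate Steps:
$C{\left(q \right)} = 24$
$R{\left(M \right)} = - 2 M \left(-25 + M\right)$ ($R{\left(M \right)} = \left(M - 25\right) \left(M - 3 M\right) = \left(-25 + M\right) \left(- 2 M\right) = - 2 M \left(-25 + M\right)$)
$d{\left(34 \right)} R{\left(C{\left(p{\left(5,2 \right)} \right)} \right)} = \left(47 - 34\right) 2 \cdot 24 \left(25 - 24\right) = 13 \cdot 2 \cdot 24 \cdot 1 = 13 \cdot 48 = 624$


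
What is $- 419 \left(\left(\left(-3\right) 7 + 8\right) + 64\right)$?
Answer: $-21369$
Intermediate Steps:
$- 419 \left(\left(\left(-3\right) 7 + 8\right) + 64\right) = - 419 \left(\left(-21 + 8\right) + 64\right) = - 419 \left(-13 + 64\right) = \left(-419\right) 51 = -21369$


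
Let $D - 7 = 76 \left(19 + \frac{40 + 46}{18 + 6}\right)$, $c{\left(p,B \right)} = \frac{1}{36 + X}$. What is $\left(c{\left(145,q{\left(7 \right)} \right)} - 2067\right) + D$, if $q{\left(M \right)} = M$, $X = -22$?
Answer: $- \frac{14431}{42} \approx -343.6$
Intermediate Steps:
$c{\left(p,B \right)} = \frac{1}{14}$ ($c{\left(p,B \right)} = \frac{1}{36 - 22} = \frac{1}{14}$)
$D = \frac{5170}{3}$ ($D = 7 + 76 \left(19 + \frac{40 + 46}{18 + 6}\right) = 7 + 76 \left(19 + \frac{86}{24}\right) = 7 + 76 \left(19 + 86 \cdot \frac{1}{24}\right) = 7 + 76 \left(19 + \frac{43}{12}\right) = 7 + 76 \cdot \frac{271}{12} = 7 + \frac{5149}{3} = \frac{5170}{3} \approx 1723.3$)
$\left(c{\left(145,q{\left(7 \right)} \right)} - 2067\right) + D = \left(\frac{1}{14} - 2067\right) + \frac{5170}{3} = - \frac{28937}{14} + \frac{5170}{3} = - \frac{14431}{42}$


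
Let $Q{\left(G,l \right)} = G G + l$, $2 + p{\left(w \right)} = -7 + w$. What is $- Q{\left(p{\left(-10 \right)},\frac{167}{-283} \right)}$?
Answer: $- \frac{101996}{283} \approx -360.41$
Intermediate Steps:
$p{\left(w \right)} = -9 + w$ ($p{\left(w \right)} = -2 + \left(-7 + w\right) = -9 + w$)
$Q{\left(G,l \right)} = l + G^{2}$ ($Q{\left(G,l \right)} = G^{2} + l = l + G^{2}$)
$- Q{\left(p{\left(-10 \right)},\frac{167}{-283} \right)} = - (\frac{167}{-283} + \left(-9 - 10\right)^{2}) = - (167 \left(- \frac{1}{283}\right) + \left(-19\right)^{2}) = - (- \frac{167}{283} + 361) = \left(-1\right) \frac{101996}{283} = - \frac{101996}{283}$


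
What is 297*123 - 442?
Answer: 36089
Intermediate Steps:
297*123 - 442 = 36531 - 442 = 36089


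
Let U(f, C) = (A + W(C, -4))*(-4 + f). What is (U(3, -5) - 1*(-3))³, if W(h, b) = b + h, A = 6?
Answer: 216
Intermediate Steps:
U(f, C) = (-4 + f)*(2 + C) (U(f, C) = (6 + (-4 + C))*(-4 + f) = (2 + C)*(-4 + f) = (-4 + f)*(2 + C))
(U(3, -5) - 1*(-3))³ = ((-8 - 4*(-5) + 2*3 - 5*3) - 1*(-3))³ = ((-8 + 20 + 6 - 15) + 3)³ = (3 + 3)³ = 6³ = 216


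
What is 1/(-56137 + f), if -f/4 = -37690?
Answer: 1/94623 ≈ 1.0568e-5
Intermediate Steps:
f = 150760 (f = -4*(-37690) = 150760)
1/(-56137 + f) = 1/(-56137 + 150760) = 1/94623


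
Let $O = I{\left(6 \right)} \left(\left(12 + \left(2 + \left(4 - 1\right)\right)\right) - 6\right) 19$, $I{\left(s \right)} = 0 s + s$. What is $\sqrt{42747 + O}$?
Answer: $3 \sqrt{4889} \approx 209.76$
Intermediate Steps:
$I{\left(s \right)} = s$ ($I{\left(s \right)} = 0 + s = s$)
$O = 1254$ ($O = 6 \left(\left(12 + \left(2 + \left(4 - 1\right)\right)\right) - 6\right) 19 = 6 \left(\left(12 + \left(2 + 3\right)\right) - 6\right) 19 = 6 \left(\left(12 + 5\right) - 6\right) 19 = 6 \left(17 - 6\right) 19 = 6 \cdot 11 \cdot 19 = 66 \cdot 19 = 1254$)
$\sqrt{42747 + O} = \sqrt{42747 + 1254} = \sqrt{44001} = 3 \sqrt{4889}$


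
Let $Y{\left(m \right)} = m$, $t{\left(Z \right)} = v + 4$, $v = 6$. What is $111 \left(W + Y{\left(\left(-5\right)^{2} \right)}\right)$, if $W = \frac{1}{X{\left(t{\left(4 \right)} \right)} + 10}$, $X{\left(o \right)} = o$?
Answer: $\frac{55611}{20} \approx 2780.6$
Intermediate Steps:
$t{\left(Z \right)} = 10$ ($t{\left(Z \right)} = 6 + 4 = 10$)
$W = \frac{1}{20}$ ($W = \frac{1}{10 + 10} = \frac{1}{20} \approx 0.05$)
$111 \left(W + Y{\left(\left(-5\right)^{2} \right)}\right) = 111 \left(\frac{1}{20} + \left(-5\right)^{2}\right) = 111 \left(\frac{1}{20} + 25\right) = 111 \cdot \frac{501}{20} = \frac{55611}{20}$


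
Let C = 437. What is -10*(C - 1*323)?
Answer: -1140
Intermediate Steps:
-10*(C - 1*323) = -10*(437 - 1*323) = -10*(437 - 323) = -10*114 = -1140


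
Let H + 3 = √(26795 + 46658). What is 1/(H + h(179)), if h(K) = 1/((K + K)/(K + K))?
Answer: 2/73449 + √73453/73449 ≈ 0.0037172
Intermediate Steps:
h(K) = 1 (h(K) = 1/((2*K)/((2*K))) = 1/((2*K)*(1/(2*K))) = 1/1 = 1)
H = -3 + √73453 (H = -3 + √(26795 + 46658) = -3 + √73453 ≈ 268.02)
1/(H + h(179)) = 1/((-3 + √73453) + 1) = 1/(-2 + √73453)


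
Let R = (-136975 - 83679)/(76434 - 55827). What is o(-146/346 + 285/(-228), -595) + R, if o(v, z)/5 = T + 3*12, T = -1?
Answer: 3385571/20607 ≈ 164.29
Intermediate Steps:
R = -220654/20607 ≈ -10.708
o(v, z) = 175 (o(v, z) = 5*(-1 + 3*12) = 5*(-1 + 36) = 5*35 = 175)
o(-146/346 + 285/(-228), -595) + R = 175 - 220654/20607 = 3385571/20607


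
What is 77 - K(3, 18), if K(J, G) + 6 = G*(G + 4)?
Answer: -313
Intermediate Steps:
K(J, G) = -6 + G*(4 + G) (K(J, G) = -6 + G*(G + 4) = -6 + G*(4 + G))
77 - K(3, 18) = 77 - (-6 + 18**2 + 4*18) = 77 - (-6 + 324 + 72) = 77 - 1*390 = 77 - 390 = -313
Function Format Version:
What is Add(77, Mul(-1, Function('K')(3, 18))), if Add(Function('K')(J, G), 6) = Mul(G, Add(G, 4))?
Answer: -313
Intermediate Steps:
Function('K')(J, G) = Add(-6, Mul(G, Add(4, G))) (Function('K')(J, G) = Add(-6, Mul(G, Add(G, 4))) = Add(-6, Mul(G, Add(4, G))))
Add(77, Mul(-1, Function('K')(3, 18))) = Add(77, Mul(-1, Add(-6, Pow(18, 2), Mul(4, 18)))) = Add(77, Mul(-1, Add(-6, 324, 72))) = Add(77, Mul(-1, 390)) = Add(77, -390) = -313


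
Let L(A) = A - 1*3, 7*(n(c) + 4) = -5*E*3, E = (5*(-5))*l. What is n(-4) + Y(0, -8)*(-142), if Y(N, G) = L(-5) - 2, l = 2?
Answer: 10662/7 ≈ 1523.1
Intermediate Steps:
E = -50 (E = (5*(-5))*2 = -25*2 = -50)
n(c) = 722/7 (n(c) = -4 + (-5*(-50)*3)/7 = -4 + (250*3)/7 = -4 + (⅐)*750 = -4 + 750/7 = 722/7)
L(A) = -3 + A (L(A) = A - 3 = -3 + A)
Y(N, G) = -10 (Y(N, G) = (-3 - 5) - 2 = -8 - 2 = -10)
n(-4) + Y(0, -8)*(-142) = 722/7 - 10*(-142) = 722/7 + 1420 = 10662/7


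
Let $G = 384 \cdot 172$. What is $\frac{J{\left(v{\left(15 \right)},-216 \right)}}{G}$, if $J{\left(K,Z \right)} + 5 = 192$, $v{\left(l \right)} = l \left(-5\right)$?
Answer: $\frac{187}{66048} \approx 0.0028313$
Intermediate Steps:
$v{\left(l \right)} = - 5 l$
$J{\left(K,Z \right)} = 187$ ($J{\left(K,Z \right)} = -5 + 192 = 187$)
$G = 66048$
$\frac{J{\left(v{\left(15 \right)},-216 \right)}}{G} = \frac{187}{66048}$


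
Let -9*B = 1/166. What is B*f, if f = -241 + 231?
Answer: 5/747 ≈ 0.0066934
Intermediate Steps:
f = -10
B = -1/1494 (B = -⅑/166 = -⅑*1/166 = -1/1494 ≈ -0.00066934)
B*f = -1/1494*(-10) = 5/747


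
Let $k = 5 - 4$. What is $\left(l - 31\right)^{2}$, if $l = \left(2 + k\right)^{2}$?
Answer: $484$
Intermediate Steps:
$k = 1$ ($k = 5 - 4 = 1$)
$l = 9$ ($l = \left(2 + 1\right)^{2} = 3^{2} = 9$)
$\left(l - 31\right)^{2} = \left(9 - 31\right)^{2} = \left(-22\right)^{2} = 484$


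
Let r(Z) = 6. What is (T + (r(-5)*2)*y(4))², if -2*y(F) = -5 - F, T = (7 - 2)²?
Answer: 6241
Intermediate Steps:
T = 25 (T = 5² = 25)
y(F) = 5/2 + F/2 (y(F) = -(-5 - F)/2 = 5/2 + F/2)
(T + (r(-5)*2)*y(4))² = (25 + (6*2)*(5/2 + (½)*4))² = (25 + 12*(5/2 + 2))² = (25 + 12*(9/2))² = (25 + 54)² = 79² = 6241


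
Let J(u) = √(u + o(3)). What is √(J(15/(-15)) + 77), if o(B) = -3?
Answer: √(77 + 2*I) ≈ 8.7757 + 0.114*I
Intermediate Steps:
J(u) = √(-3 + u) (J(u) = √(u - 3) = √(-3 + u))
√(J(15/(-15)) + 77) = √(√(-3 + 15/(-15)) + 77) = √(√(-3 + 15*(-1/15)) + 77) = √(√(-3 - 1) + 77) = √(√(-4) + 77) = √(2*I + 77) = √(77 + 2*I)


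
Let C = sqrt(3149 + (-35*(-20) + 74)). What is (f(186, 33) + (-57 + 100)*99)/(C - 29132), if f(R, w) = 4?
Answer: -124131452/848669501 - 4261*sqrt(3923)/848669501 ≈ -0.14658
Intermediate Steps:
C = sqrt(3923) (C = sqrt(3149 + (700 + 74)) = sqrt(3149 + 774) = sqrt(3923) ≈ 62.634)
(f(186, 33) + (-57 + 100)*99)/(C - 29132) = (4 + (-57 + 100)*99)/(sqrt(3923) - 29132) = (4 + 43*99)/(-29132 + sqrt(3923)) = (4 + 4257)/(-29132 + sqrt(3923)) = 4261/(-29132 + sqrt(3923))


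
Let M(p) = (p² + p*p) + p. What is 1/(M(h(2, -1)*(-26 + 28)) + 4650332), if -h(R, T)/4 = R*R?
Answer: 1/4652348 ≈ 2.1495e-7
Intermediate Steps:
h(R, T) = -4*R² (h(R, T) = -4*R*R = -4*R²)
M(p) = p + 2*p² (M(p) = (p² + p²) + p = 2*p² + p = p + 2*p²)
1/(M(h(2, -1)*(-26 + 28)) + 4650332) = 1/(((-4*2²)*(-26 + 28))*(1 + 2*((-4*2²)*(-26 + 28))) + 4650332) = 1/((-4*4*2)*(1 + 2*(-4*4*2)) + 4650332) = 1/((-16*2)*(1 + 2*(-16*2)) + 4650332) = 1/(-32*(1 + 2*(-32)) + 4650332) = 1/(-32*(1 - 64) + 4650332) = 1/(-32*(-63) + 4650332) = 1/(2016 + 4650332) = 1/4652348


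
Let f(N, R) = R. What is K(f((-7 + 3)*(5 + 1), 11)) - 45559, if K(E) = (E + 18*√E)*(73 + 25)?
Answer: -44481 + 1764*√11 ≈ -38631.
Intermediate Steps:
K(E) = 98*E + 1764*√E (K(E) = (E + 18*√E)*98 = 98*E + 1764*√E)
K(f((-7 + 3)*(5 + 1), 11)) - 45559 = (98*11 + 1764*√11) - 45559 = (1078 + 1764*√11) - 45559 = -44481 + 1764*√11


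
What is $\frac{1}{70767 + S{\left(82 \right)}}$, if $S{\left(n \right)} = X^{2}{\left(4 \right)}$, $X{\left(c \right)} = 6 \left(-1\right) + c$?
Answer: $\frac{1}{70771} \approx 1.413 \cdot 10^{-5}$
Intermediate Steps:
$X{\left(c \right)} = -6 + c$
$S{\left(n \right)} = 4$ ($S{\left(n \right)} = \left(-6 + 4\right)^{2} = \left(-2\right)^{2} = 4$)
$\frac{1}{70767 + S{\left(82 \right)}} = \frac{1}{70767 + 4} = \frac{1}{70771}$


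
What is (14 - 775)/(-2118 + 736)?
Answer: 761/1382 ≈ 0.55065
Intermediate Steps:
(14 - 775)/(-2118 + 736) = -761/(-1382) = -761*(-1/1382) = 761/1382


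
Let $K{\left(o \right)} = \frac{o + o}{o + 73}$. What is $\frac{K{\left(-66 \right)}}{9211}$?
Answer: $- \frac{132}{64477} \approx -0.0020472$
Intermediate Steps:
$K{\left(o \right)} = \frac{2 o}{73 + o}$
$\frac{K{\left(-66 \right)}}{9211} = \frac{2 \left(-66\right) \frac{1}{73 - 66}}{9211} = 2 \left(-66\right) \frac{1}{7} \cdot \frac{1}{9211} = \left(- \frac{132}{7}\right) \frac{1}{9211} = - \frac{132}{64477}$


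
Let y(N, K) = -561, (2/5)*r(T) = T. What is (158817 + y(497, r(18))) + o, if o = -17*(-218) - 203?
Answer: 161759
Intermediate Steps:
r(T) = 5*T/2
o = 3503 (o = 3706 - 203 = 3503)
(158817 + y(497, r(18))) + o = (158817 - 561) + 3503 = 158256 + 3503 = 161759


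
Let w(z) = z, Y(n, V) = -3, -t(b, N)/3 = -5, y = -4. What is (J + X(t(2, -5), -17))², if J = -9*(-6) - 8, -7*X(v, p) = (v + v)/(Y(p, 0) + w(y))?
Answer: 5216656/2401 ≈ 2172.7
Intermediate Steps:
t(b, N) = 15 (t(b, N) = -3*(-5) = 15)
X(v, p) = 2*v/49 (X(v, p) = -(v + v)/(7*(-3 - 4)) = -2*v/(7*(-7)) = -2*v*(-1)/(7*7) = -(-2)*v/49 = 2*v/49)
J = 46 (J = 54 - 8 = 46)
(J + X(t(2, -5), -17))² = (46 + (2/49)*15)² = (46 + 30/49)² = (2284/49)² = 5216656/2401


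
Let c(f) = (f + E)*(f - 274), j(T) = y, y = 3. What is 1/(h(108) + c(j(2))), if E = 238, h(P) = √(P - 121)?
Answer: -65311/4265526734 - I*√13/4265526734 ≈ -1.5311e-5 - 8.4528e-10*I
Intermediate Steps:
j(T) = 3
h(P) = √(-121 + P)
c(f) = (-274 + f)*(238 + f) (c(f) = (f + 238)*(f - 274) = (238 + f)*(-274 + f) = (-274 + f)*(238 + f))
1/(h(108) + c(j(2))) = 1/(√(-121 + 108) + (-65212 + 3² - 36*3)) = 1/(√(-13) + (-65212 + 9 - 108)) = 1/(I*√13 - 65311) = 1/(-65311 + I*√13)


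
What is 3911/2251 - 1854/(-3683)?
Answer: 18577567/8290433 ≈ 2.2408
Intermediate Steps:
3911/2251 - 1854/(-3683) = 3911*(1/2251) - 1854*(-1/3683) = 3911/2251 + 1854/3683 = 18577567/8290433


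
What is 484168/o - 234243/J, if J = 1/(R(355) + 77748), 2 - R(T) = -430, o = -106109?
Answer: -1943186610757828/106109 ≈ -1.8313e+10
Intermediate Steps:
R(T) = 432 (R(T) = 2 - 1*(-430) = 2 + 430 = 432)
J = 1/78180 (J = 1/(432 + 77748) = 1/78180 ≈ 1.2791e-5)
484168/o - 234243/J = 484168/(-106109) - 234243/1/78180 = 484168*(-1/106109) - 234243*78180 = -484168/106109 - 18313117740 = -1943186610757828/106109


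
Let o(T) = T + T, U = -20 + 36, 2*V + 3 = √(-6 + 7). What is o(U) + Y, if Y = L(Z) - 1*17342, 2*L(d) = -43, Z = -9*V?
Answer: -34663/2 ≈ -17332.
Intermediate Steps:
V = -1 (V = -3/2 + √(-6 + 7)/2 = -3/2 + √1/2 = -3/2 + (½)*1 = -3/2 + ½ = -1)
Z = 9 (Z = -9*(-1) = 9)
L(d) = -43/2 (L(d) = (½)*(-43) = -43/2)
U = 16
o(T) = 2*T
Y = -34727/2 (Y = -43/2 - 1*17342 = -43/2 - 17342 = -34727/2 ≈ -17364.)
o(U) + Y = 2*16 - 34727/2 = 32 - 34727/2 = -34663/2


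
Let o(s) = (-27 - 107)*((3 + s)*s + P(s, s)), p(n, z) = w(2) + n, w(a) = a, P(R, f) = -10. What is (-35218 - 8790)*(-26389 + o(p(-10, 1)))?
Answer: 1338239272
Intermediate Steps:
p(n, z) = 2 + n
o(s) = 1340 - 134*s*(3 + s) (o(s) = (-27 - 107)*((3 + s)*s - 10) = -134*(s*(3 + s) - 10) = -134*(-10 + s*(3 + s)) = 1340 - 134*s*(3 + s))
(-35218 - 8790)*(-26389 + o(p(-10, 1))) = (-35218 - 8790)*(-26389 + (1340 - 402*(2 - 10) - 134*(2 - 10)²)) = -44008*(-26389 + (1340 - 402*(-8) - 134*(-8)²)) = -44008*(-26389 + (1340 + 3216 - 134*64)) = -44008*(-26389 + (1340 + 3216 - 8576)) = -44008*(-26389 - 4020) = -44008*(-30409) = 1338239272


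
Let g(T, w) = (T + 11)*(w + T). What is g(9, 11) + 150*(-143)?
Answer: -21050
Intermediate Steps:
g(T, w) = (11 + T)*(T + w)
g(9, 11) + 150*(-143) = (9² + 11*9 + 11*11 + 9*11) + 150*(-143) = (81 + 99 + 121 + 99) - 21450 = 400 - 21450 = -21050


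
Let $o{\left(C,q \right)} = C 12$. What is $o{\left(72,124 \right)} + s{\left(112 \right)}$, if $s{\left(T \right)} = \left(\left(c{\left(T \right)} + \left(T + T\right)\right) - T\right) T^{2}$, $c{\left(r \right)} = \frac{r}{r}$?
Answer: $1418336$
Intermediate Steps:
$c{\left(r \right)} = 1$
$o{\left(C,q \right)} = 12 C$
$s{\left(T \right)} = T^{2} \left(1 + T\right)$ ($s{\left(T \right)} = \left(\left(1 + \left(T + T\right)\right) - T\right) T^{2} = \left(\left(1 + 2 T\right) - T\right) T^{2} = \left(1 + T\right) T^{2} = T^{2} \left(1 + T\right)$)
$o{\left(72,124 \right)} + s{\left(112 \right)} = 12 \cdot 72 + 112^{2} \left(1 + 112\right) = 864 + 12544 \cdot 113 = 864 + 1417472 = 1418336$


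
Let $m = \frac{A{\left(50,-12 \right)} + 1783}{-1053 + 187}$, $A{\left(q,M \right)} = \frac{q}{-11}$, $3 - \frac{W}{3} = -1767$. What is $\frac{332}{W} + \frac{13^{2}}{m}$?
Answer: $- \frac{1423673704}{17313255} \approx -82.23$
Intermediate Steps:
$W = 5310$ ($W = 9 - -5301 = 9 + 5301 = 5310$)
$A{\left(q,M \right)} = - \frac{q}{11}$ ($A{\left(q,M \right)} = q \left(- \frac{1}{11}\right) = - \frac{q}{11}$)
$m = - \frac{19563}{9526}$ ($m = \frac{\left(- \frac{1}{11}\right) 50 + 1783}{-1053 + 187} = \frac{- \frac{50}{11} + 1783}{-866} = \frac{19563}{11} \left(- \frac{1}{866}\right) = - \frac{19563}{9526} \approx -2.0536$)
$\frac{332}{W} + \frac{13^{2}}{m} = \frac{332}{5310} + \frac{13^{2}}{- \frac{19563}{9526}} = 332 \cdot \frac{1}{5310} + 169 \left(- \frac{9526}{19563}\right) = \frac{166}{2655} - \frac{1609894}{19563} = - \frac{1423673704}{17313255}$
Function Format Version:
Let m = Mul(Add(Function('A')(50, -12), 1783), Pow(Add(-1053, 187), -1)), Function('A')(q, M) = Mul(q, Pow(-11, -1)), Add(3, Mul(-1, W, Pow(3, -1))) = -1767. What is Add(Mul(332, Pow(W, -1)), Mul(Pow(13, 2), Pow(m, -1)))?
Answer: Rational(-1423673704, 17313255) ≈ -82.230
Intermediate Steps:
W = 5310 (W = Add(9, Mul(-3, -1767)) = Add(9, 5301) = 5310)
Function('A')(q, M) = Mul(Rational(-1, 11), q) (Function('A')(q, M) = Mul(q, Rational(-1, 11)) = Mul(Rational(-1, 11), q))
m = Rational(-19563, 9526) (m = Mul(Add(Mul(Rational(-1, 11), 50), 1783), Pow(Add(-1053, 187), -1)) = Mul(Add(Rational(-50, 11), 1783), Pow(-866, -1)) = Mul(Rational(19563, 11), Rational(-1, 866)) = Rational(-19563, 9526) ≈ -2.0536)
Add(Mul(332, Pow(W, -1)), Mul(Pow(13, 2), Pow(m, -1))) = Add(Mul(332, Pow(5310, -1)), Mul(Pow(13, 2), Pow(Rational(-19563, 9526), -1))) = Add(Mul(332, Rational(1, 5310)), Mul(169, Rational(-9526, 19563))) = Add(Rational(166, 2655), Rational(-1609894, 19563)) = Rational(-1423673704, 17313255)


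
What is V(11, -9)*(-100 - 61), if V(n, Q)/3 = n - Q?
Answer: -9660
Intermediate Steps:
V(n, Q) = -3*Q + 3*n (V(n, Q) = 3*(n - Q) = -3*Q + 3*n)
V(11, -9)*(-100 - 61) = (-3*(-9) + 3*11)*(-100 - 61) = (27 + 33)*(-161) = 60*(-161) = -9660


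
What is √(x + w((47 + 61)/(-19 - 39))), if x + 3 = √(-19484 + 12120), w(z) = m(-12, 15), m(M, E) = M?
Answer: √(-15 + 2*I*√1841) ≈ 6.0048 + 7.1454*I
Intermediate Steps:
w(z) = -12
x = -3 + 2*I*√1841 (x = -3 + √(-19484 + 12120) = -3 + √(-7364) = -3 + 2*I*√1841 ≈ -3.0 + 85.814*I)
√(x + w((47 + 61)/(-19 - 39))) = √((-3 + 2*I*√1841) - 12) = √(-15 + 2*I*√1841)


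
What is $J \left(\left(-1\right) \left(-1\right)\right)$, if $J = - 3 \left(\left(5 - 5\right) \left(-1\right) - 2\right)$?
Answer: $6$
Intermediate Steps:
$J = 6$ ($J = - 3 \left(0 \left(-1\right) - 2\right) = - 3 \left(0 - 2\right) = \left(-3\right) \left(-2\right) = 6$)
$J \left(\left(-1\right) \left(-1\right)\right) = 6 \left(\left(-1\right) \left(-1\right)\right) = 6 \cdot 1 = 6$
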